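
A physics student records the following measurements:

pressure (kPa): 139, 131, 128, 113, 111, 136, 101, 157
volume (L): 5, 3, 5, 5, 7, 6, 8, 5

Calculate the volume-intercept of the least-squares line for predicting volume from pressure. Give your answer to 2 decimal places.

n = 8, Σx = 1016, Σy = 44, Σxy = 5479, Σx² = 131302
Sxx = Σx² − (Σx)²/n = 131302 − 129032 = 2270
Sxy = Σxy − (Σx)(Σy)/n = 5479 − 5588 = -109
b = Sxy/Sxx = -109/2270 = -0.048018
a = ȳ − b·x̄ = 5.5 − (-0.048018)·127 = 11.598238

11.60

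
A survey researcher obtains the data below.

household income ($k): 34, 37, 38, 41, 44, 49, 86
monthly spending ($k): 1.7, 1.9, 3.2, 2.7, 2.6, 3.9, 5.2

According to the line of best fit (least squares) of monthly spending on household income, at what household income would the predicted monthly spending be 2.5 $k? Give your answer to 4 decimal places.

38.3037

n = 7, Σx = 329, Σy = 21.2, Σxy = 1113.1, Σx² = 17383
Sxx = Σx² − (Σx)²/n = 17383 − 15463 = 1920
Sxy = Σxy − (Σx)(Σy)/n = 1113.1 − 996.4 = 116.7
b = Sxy/Sxx = 116.7/1920 = 0.060781
a = ȳ − b·x̄ = 3.028571 − 0.060781·47 = 0.171853
Set a + b·x = 2.5: x = (2.5 − 0.171853) / 0.060781 = 38.303709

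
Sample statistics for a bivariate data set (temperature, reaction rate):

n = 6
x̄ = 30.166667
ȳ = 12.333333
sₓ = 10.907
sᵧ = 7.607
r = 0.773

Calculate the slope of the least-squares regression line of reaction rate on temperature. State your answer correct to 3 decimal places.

0.539

b = r · sᵧ/sₓ = 0.773 · 7.607/10.907 = 0.539123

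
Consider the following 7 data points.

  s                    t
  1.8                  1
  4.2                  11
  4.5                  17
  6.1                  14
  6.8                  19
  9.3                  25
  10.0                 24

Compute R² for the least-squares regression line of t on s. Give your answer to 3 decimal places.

0.874

n = 7, Σx = 42.7, Σy = 111, Σxy = 811.6, Σx² = 311.07, Σy² = 2169
Sxx = Σx² − (Σx)²/n = 311.07 − 260.47 = 50.6
Sxy = Σxy − (Σx)(Σy)/n = 811.6 − 677.1 = 134.5
Syy = Σy² − (Σy)²/n = 2169 − 1760.142857 = 408.857143
R² = Sxy²/(Sxx·Syy) = (134.5)²/(50.6·408.857143) = 0.874425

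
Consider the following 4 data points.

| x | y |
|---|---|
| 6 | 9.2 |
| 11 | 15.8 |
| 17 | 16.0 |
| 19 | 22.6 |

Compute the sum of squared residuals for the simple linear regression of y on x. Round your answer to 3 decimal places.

n = 4, Σx = 53, Σy = 63.6, Σxy = 930.4, Σx² = 807, Σy² = 1101.04
Sxx = Σx² − (Σx)²/n = 807 − 702.25 = 104.75
Sxy = Σxy − (Σx)(Σy)/n = 930.4 − 842.7 = 87.7
Syy = Σy² − (Σy)²/n = 1101.04 − 1011.24 = 89.8
b = Sxy/Sxx = 87.7/104.75 = 0.837232
SSE = Syy − b·Sxy = 89.8 − 0.837232·87.7 = 16.374797

16.375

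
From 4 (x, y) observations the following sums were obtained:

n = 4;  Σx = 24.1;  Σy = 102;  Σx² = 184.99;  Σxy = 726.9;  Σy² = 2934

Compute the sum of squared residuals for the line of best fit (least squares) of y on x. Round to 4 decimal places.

Sxx = Σx² − (Σx)²/n = 184.99 − 145.2025 = 39.7875
Sxy = Σxy − (Σx)(Σy)/n = 726.9 − 614.55 = 112.35
Syy = Σy² − (Σy)²/n = 2934 − 2601 = 333
b = Sxy/Sxx = 112.35/39.7875 = 2.823751
SSE = Syy − b·Sxy = 333 − 2.823751·112.35 = 15.751555

15.7516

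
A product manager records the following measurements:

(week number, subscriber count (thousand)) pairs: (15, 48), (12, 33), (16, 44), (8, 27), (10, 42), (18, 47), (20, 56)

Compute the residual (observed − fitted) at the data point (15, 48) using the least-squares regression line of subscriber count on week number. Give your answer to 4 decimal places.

n = 7, Σx = 99, Σy = 297, Σxy = 4422, Σx² = 1513
Sxx = Σx² − (Σx)²/n = 1513 − 1400.142857 = 112.857143
Sxy = Σxy − (Σx)(Σy)/n = 4422 − 4200.428571 = 221.571429
b = Sxy/Sxx = 221.571429/112.857143 = 1.963291
a = ȳ − b·x̄ = 42.428571 − 1.963291·14.142857 = 14.662025
ŷ(15) = 14.662025 + 1.963291·15 = 44.111392
residual = y − ŷ = 48 − 44.111392 = 3.888608

3.8886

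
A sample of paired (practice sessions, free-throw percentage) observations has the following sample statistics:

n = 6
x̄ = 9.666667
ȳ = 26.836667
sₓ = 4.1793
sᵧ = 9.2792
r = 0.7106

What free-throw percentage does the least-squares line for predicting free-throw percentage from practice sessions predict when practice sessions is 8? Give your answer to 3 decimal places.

b = r · sᵧ/sₓ = 0.7106 · 9.2792/4.1793 = 1.577728
a = ȳ − b·x̄ = 26.836667 − 1.577728·9.666667 = 11.585294
ŷ(8) = a + b·8 = 11.585294 + 1.577728·8 = 24.207119

24.207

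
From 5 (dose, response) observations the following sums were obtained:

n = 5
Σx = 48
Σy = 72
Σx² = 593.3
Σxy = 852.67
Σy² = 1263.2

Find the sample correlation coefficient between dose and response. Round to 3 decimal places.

Sxx = Σx² − (Σx)²/n = 593.3 − 460.8 = 132.5
Sxy = Σxy − (Σx)(Σy)/n = 852.67 − 691.2 = 161.47
Syy = Σy² − (Σy)²/n = 1263.2 − 1036.8 = 226.4
r = Sxy/√(Sxx·Syy) = 161.47/√(29998) = 161.47/173.199307 = 0.932279

0.932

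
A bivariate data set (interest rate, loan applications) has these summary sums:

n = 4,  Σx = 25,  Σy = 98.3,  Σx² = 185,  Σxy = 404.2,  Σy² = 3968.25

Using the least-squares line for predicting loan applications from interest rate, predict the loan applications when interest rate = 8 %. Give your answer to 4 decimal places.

Sxx = Σx² − (Σx)²/n = 185 − 156.25 = 28.75
Sxy = Σxy − (Σx)(Σy)/n = 404.2 − 614.375 = -210.175
b = Sxy/Sxx = -210.175/28.75 = -7.310435
a = ȳ − b·x̄ = 24.575 − (-7.310435)·6.25 = 70.265217
ŷ(8) = a + b·8 = 70.265217 + (-7.310435)·8 = 11.781739

11.7817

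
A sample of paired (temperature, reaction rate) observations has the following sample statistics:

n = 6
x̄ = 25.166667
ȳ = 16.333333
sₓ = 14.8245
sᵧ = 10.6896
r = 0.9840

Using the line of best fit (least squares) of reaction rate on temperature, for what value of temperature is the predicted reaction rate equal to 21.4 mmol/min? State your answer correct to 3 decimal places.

32.307

b = r · sᵧ/sₓ = 0.984 · 10.6896/14.8245 = 0.709539
a = ȳ − b·x̄ = 16.333333 − 0.709539·25.166667 = -1.523408
Set a + b·x = 21.4: x = (21.4 − (-1.523408)) / 0.709539 = 32.307450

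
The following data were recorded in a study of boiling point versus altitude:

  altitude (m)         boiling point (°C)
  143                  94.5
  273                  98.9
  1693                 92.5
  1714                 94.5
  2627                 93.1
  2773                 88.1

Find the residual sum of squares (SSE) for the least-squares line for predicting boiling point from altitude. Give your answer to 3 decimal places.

24.292

n = 6, Σx = 9223, Σy = 561.6, Σxy = 847963.7, Σx² = 20489681, Σy² = 52627.18
Sxx = Σx² − (Σx)²/n = 20489681 − 14177288.166667 = 6312392.833333
Sxy = Σxy − (Σx)(Σy)/n = 847963.7 − 863272.8 = -15309.1
Syy = Σy² − (Σy)²/n = 52627.18 − 52565.76 = 61.42
b = Sxy/Sxx = -15309.1/6312392.833333 = -0.002425
SSE = Syy − b·Sxy = 61.42 − (-0.002425)·(-15309.1) = 24.291680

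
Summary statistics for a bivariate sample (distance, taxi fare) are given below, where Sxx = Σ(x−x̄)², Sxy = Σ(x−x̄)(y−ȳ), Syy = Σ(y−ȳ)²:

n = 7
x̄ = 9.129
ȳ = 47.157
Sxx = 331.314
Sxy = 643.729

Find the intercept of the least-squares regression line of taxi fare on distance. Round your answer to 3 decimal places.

b = Sxy/Sxx = 643.729/331.314 = 1.942957
a = ȳ − b·x̄ = 47.157 − 1.942957·9.129 = 29.419742

29.420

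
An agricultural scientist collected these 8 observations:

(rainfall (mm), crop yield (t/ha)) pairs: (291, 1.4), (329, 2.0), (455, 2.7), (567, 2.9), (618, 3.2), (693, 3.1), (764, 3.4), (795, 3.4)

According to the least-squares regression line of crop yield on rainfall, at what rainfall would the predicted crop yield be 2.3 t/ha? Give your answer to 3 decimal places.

n = 8, Σx = 4512, Σy = 22.1, Σxy = 13364.7, Σx² = 2799330
Sxx = Σx² − (Σx)²/n = 2799330 − 2544768 = 254562
Sxy = Σxy − (Σx)(Σy)/n = 13364.7 − 12464.4 = 900.3
b = Sxy/Sxx = 900.3/254562 = 0.003537
a = ȳ − b·x̄ = 2.7625 − 0.003537·564 = 0.767822
Set a + b·x = 2.3: x = (2.3 − 0.767822) / 0.003537 = 433.227008

433.227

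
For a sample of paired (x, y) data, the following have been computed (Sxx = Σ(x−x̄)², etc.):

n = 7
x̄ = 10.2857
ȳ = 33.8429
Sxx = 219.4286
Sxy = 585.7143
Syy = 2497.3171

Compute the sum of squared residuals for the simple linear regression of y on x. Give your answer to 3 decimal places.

b = Sxy/Sxx = 585.7143/219.4286 = 2.669271
SSE = Syy − b·Sxy = 2497.3171 − 2.669271·585.7143 = 933.887168

933.887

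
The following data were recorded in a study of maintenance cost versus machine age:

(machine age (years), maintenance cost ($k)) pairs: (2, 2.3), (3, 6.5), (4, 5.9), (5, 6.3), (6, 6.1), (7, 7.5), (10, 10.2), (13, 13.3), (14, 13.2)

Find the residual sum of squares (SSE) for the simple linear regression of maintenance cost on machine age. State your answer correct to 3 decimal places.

n = 9, Σx = 64, Σy = 71.3, Σxy = 628, Σx² = 604, Σy² = 670.67
Sxx = Σx² − (Σx)²/n = 604 − 455.111111 = 148.888889
Sxy = Σxy − (Σx)(Σy)/n = 628 − 507.022222 = 120.977778
Syy = Σy² − (Σy)²/n = 670.67 − 564.854444 = 105.815556
b = Sxy/Sxx = 120.977778/148.888889 = 0.812537
SSE = Syy − b·Sxy = 105.815556 − 0.812537·120.977778 = 7.516597

7.517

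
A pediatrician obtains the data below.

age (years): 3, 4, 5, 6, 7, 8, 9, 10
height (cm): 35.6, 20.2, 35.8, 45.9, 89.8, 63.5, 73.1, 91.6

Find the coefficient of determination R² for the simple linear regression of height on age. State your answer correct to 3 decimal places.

n = 8, Σx = 52, Σy = 455.5, Σxy = 3352.5, Σx² = 380, Σy² = 30894.31
Sxx = Σx² − (Σx)²/n = 380 − 338 = 42
Sxy = Σxy − (Σx)(Σy)/n = 3352.5 − 2960.75 = 391.75
Syy = Σy² − (Σy)²/n = 30894.31 − 25935.03125 = 4959.27875
R² = Sxy²/(Sxx·Syy) = (391.75)²/(42·4959.27875) = 0.736801

0.737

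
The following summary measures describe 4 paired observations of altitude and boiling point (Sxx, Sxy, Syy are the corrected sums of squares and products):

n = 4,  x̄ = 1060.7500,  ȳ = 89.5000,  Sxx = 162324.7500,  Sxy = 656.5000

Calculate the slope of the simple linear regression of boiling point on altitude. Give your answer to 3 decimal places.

b = Sxy/Sxx = 656.5/162324.75 = 0.004044

0.004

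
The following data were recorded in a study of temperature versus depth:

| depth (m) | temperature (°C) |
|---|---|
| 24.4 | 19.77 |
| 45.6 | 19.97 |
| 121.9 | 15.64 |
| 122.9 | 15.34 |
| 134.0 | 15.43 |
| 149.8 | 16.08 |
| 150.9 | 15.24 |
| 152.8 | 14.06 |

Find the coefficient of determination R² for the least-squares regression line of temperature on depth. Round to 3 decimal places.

0.900

n = 8, Σx = 902.3, Σy = 131.53, Σxy = 14109.31, Σx² = 119153.43, Σy² = 2196.1715
Sxx = Σx² − (Σx)²/n = 119153.43 − 101768.16125 = 17385.26875
Sxy = Σxy − (Σx)(Σy)/n = 14109.31 − 14834.939875 = -725.629875
Syy = Σy² − (Σy)²/n = 2196.1715 − 2162.517612 = 33.653888
R² = Sxy²/(Sxx·Syy) = (-725.629875)²/(17385.26875·33.653888) = 0.899940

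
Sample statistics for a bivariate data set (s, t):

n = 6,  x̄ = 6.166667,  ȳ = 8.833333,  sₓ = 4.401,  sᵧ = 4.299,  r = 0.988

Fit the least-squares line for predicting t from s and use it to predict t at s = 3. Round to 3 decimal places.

b = r · sᵧ/sₓ = 0.988 · 4.299/4.401 = 0.965102
a = ȳ − b·x̄ = 8.833333 − 0.965102·6.166667 = 2.881873
ŷ(3) = a + b·3 = 2.881873 + 0.965102·3 = 5.777178

5.777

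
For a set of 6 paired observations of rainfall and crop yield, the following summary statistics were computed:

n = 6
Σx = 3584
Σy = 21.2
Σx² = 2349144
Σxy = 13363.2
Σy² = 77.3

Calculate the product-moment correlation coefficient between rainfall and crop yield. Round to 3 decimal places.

0.991

Sxx = Σx² − (Σx)²/n = 2349144 − 2140842.666667 = 208301.333333
Sxy = Σxy − (Σx)(Σy)/n = 13363.2 − 12663.466667 = 699.733333
Syy = Σy² − (Σy)²/n = 77.3 − 74.906667 = 2.393333
r = Sxy/√(Sxx·Syy) = 699.733333/√(498534.524444) = 699.733333/706.069773 = 0.991026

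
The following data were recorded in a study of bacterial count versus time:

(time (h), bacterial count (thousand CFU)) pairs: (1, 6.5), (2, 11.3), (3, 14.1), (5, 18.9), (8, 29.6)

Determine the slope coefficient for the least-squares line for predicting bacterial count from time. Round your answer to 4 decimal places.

3.1552

n = 5, Σx = 19, Σy = 80.4, Σxy = 402.7, Σx² = 103
Sxx = Σx² − (Σx)²/n = 103 − 72.2 = 30.8
Sxy = Σxy − (Σx)(Σy)/n = 402.7 − 305.52 = 97.18
b = Sxy/Sxx = 97.18/30.8 = 3.155195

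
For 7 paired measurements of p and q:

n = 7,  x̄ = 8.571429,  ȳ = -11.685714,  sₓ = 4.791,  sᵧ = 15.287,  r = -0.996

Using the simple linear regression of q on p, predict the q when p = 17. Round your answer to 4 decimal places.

b = r · sᵧ/sₓ = -0.996 · 15.287/4.791 = -3.178011
a = ȳ − b·x̄ = -11.685714 − (-3.178011)·8.571429 = 15.554384
ŷ(17) = a + b·17 = 15.554384 + (-3.178011)·17 = -38.471808

-38.4718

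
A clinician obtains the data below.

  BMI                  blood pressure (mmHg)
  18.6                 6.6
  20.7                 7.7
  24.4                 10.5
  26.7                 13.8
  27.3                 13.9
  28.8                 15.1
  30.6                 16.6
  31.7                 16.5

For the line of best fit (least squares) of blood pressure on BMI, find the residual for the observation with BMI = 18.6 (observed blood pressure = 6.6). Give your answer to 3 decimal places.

0.249

n = 8, Σx = 208.8, Σy = 100.7, Σxy = 2752.17, Σx² = 5598.68
Sxx = Σx² − (Σx)²/n = 5598.68 − 5449.68 = 149
Sxy = Σxy − (Σx)(Σy)/n = 2752.17 − 2628.27 = 123.9
b = Sxy/Sxx = 123.9/149 = 0.831544
a = ȳ − b·x̄ = 12.5875 − 0.831544·26.1 = -9.115789
ŷ(18.6) = -9.115789 + 0.831544·18.6 = 6.350923
residual = y − ŷ = 6.6 − 6.350923 = 0.249077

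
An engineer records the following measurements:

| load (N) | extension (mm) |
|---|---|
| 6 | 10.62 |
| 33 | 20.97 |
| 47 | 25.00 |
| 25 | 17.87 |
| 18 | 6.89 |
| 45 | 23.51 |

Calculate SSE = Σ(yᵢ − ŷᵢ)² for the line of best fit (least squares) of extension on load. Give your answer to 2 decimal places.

51.41

n = 6, Σx = 174, Σy = 104.86, Σxy = 3559.45, Σx² = 6308, Σy² = 2097.0544
Sxx = Σx² − (Σx)²/n = 6308 − 5046 = 1262
Sxy = Σxy − (Σx)(Σy)/n = 3559.45 − 3040.94 = 518.51
Syy = Σy² − (Σy)²/n = 2097.0544 − 1832.603267 = 264.451133
b = Sxy/Sxx = 518.51/1262 = 0.410864
SSE = Syy − b·Sxy = 264.451133 − 0.410864·518.51 = 51.414192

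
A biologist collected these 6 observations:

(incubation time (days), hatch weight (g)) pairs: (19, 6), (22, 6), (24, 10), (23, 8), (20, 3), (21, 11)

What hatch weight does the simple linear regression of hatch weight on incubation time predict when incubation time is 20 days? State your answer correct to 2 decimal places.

6.05

n = 6, Σx = 129, Σy = 44, Σxy = 961, Σx² = 2791
Sxx = Σx² − (Σx)²/n = 2791 − 2773.5 = 17.5
Sxy = Σxy − (Σx)(Σy)/n = 961 − 946 = 15
b = Sxy/Sxx = 15/17.5 = 0.857143
a = ȳ − b·x̄ = 7.333333 − 0.857143·21.5 = -11.095238
ŷ(20) = a + b·20 = -11.095238 + 0.857143·20 = 6.047619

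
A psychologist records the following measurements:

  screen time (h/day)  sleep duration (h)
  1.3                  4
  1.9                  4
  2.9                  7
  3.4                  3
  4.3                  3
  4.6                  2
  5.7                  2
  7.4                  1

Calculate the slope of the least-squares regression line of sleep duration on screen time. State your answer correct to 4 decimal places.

n = 8, Σx = 31.5, Σy = 26, Σxy = 84.2, Σx² = 152.17
Sxx = Σx² − (Σx)²/n = 152.17 − 124.03125 = 28.13875
Sxy = Σxy − (Σx)(Σy)/n = 84.2 − 102.375 = -18.175
b = Sxy/Sxx = -18.175/28.13875 = -0.645906

-0.6459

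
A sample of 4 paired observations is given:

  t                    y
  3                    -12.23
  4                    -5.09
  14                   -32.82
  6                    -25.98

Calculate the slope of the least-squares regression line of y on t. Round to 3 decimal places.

-2.122

n = 4, Σx = 27, Σy = -76.12, Σxy = -672.41, Σx² = 257
Sxx = Σx² − (Σx)²/n = 257 − 182.25 = 74.75
Sxy = Σxy − (Σx)(Σy)/n = -672.41 − (-513.81) = -158.6
b = Sxy/Sxx = -158.6/74.75 = -2.121739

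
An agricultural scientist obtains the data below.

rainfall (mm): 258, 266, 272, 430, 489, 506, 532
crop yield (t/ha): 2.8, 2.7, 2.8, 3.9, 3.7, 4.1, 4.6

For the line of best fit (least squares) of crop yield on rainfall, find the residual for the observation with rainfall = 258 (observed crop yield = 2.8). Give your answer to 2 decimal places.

n = 7, Σx = 2753, Σy = 24.6, Σxy = 10210.3, Σx² = 1174385
Sxx = Σx² − (Σx)²/n = 1174385 − 1082715.571429 = 91669.428571
Sxy = Σxy − (Σx)(Σy)/n = 10210.3 − 9674.828571 = 535.471429
b = Sxy/Sxx = 535.471429/91669.428571 = 0.005841
a = ȳ − b·x̄ = 3.514286 − 0.005841·393.285714 = 1.216974
ŷ(258) = 1.216974 + 0.005841·258 = 2.724037
residual = y − ŷ = 2.8 − 2.724037 = 0.075963

0.08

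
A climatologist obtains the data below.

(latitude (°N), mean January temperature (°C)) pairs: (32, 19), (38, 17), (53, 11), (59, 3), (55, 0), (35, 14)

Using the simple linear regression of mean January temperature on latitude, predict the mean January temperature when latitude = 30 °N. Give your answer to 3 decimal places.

n = 6, Σx = 272, Σy = 64, Σxy = 2504, Σx² = 13008
Sxx = Σx² − (Σx)²/n = 13008 − 12330.666667 = 677.333333
Sxy = Σxy − (Σx)(Σy)/n = 2504 − 2901.333333 = -397.333333
b = Sxy/Sxx = -397.333333/677.333333 = -0.586614
a = ȳ − b·x̄ = 10.666667 − (-0.586614)·45.333333 = 37.259843
ŷ(30) = a + b·30 = 37.259843 + (-0.586614)·30 = 19.661417

19.661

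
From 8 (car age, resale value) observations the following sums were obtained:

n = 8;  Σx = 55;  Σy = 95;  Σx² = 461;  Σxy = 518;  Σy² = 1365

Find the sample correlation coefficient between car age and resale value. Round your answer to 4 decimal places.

-0.9644

Sxx = Σx² − (Σx)²/n = 461 − 378.125 = 82.875
Sxy = Σxy − (Σx)(Σy)/n = 518 − 653.125 = -135.125
Syy = Σy² − (Σy)²/n = 1365 − 1128.125 = 236.875
r = Sxy/√(Sxx·Syy) = -135.125/√(19631.015625) = -135.125/140.110726 = -0.964416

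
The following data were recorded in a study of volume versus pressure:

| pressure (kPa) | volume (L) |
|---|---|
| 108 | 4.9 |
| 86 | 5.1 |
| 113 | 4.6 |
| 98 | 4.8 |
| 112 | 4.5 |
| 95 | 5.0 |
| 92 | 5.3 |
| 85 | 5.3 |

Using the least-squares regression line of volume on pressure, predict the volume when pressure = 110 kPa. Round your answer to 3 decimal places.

n = 8, Σx = 789, Σy = 39.5, Σxy = 3875.1, Σx² = 78691
Sxx = Σx² − (Σx)²/n = 78691 − 77815.125 = 875.875
Sxy = Σxy − (Σx)(Σy)/n = 3875.1 − 3895.6875 = -20.5875
b = Sxy/Sxx = -20.5875/875.875 = -0.023505
a = ȳ − b·x̄ = 4.9375 − (-0.023505)·98.625 = 7.255687
ŷ(110) = a + b·110 = 7.255687 + (-0.023505)·110 = 4.670130

4.670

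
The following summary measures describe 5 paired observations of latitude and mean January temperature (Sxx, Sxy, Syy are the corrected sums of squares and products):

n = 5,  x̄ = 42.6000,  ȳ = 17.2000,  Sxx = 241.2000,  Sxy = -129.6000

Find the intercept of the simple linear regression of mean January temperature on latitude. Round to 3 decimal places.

b = Sxy/Sxx = -129.6/241.2 = -0.537313
a = ȳ − b·x̄ = 17.2 − (-0.537313)·42.6 = 40.089552

40.090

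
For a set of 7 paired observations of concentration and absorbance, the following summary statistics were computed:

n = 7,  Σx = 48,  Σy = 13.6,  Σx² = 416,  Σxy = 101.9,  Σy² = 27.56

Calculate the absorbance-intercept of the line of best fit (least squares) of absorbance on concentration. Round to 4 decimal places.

1.2605

Sxx = Σx² − (Σx)²/n = 416 − 329.142857 = 86.857143
Sxy = Σxy − (Σx)(Σy)/n = 101.9 − 93.257143 = 8.642857
b = Sxy/Sxx = 8.642857/86.857143 = 0.099507
a = ȳ − b·x̄ = 1.942857 − 0.099507·6.857143 = 1.260526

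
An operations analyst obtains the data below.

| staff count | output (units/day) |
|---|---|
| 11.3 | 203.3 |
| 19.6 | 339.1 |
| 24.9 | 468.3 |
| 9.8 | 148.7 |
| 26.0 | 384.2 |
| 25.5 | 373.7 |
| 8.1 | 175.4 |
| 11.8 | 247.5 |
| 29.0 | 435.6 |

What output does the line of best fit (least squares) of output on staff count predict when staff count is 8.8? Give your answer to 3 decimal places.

176.615

n = 9, Σx = 166, Σy = 2775.8, Σxy = 58553.77, Σx² = 3600
Sxx = Σx² − (Σx)²/n = 3600 − 3061.777778 = 538.222222
Sxy = Σxy − (Σx)(Σy)/n = 58553.77 − 51198.088889 = 7355.681111
b = Sxy/Sxx = 7355.681111/538.222222 = 13.666625
a = ȳ − b·x̄ = 308.422222 − 13.666625·18.444444 = 56.348922
ŷ(8.8) = a + b·8.8 = 56.348922 + 13.666625·8.8 = 176.615220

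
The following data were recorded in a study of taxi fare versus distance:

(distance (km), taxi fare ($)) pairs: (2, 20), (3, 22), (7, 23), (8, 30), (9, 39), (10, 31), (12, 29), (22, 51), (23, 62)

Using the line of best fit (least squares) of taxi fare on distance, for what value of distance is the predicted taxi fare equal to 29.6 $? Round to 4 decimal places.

8.1520

n = 9, Σx = 96, Σy = 307, Σxy = 4064, Σx² = 1464
Sxx = Σx² − (Σx)²/n = 1464 − 1024 = 440
Sxy = Σxy − (Σx)(Σy)/n = 4064 − 3274.666667 = 789.333333
b = Sxy/Sxx = 789.333333/440 = 1.793939
a = ȳ − b·x̄ = 34.111111 − 1.793939·10.666667 = 14.975758
Set a + b·x = 29.6: x = (29.6 − 14.975758) / 1.793939 = 8.152027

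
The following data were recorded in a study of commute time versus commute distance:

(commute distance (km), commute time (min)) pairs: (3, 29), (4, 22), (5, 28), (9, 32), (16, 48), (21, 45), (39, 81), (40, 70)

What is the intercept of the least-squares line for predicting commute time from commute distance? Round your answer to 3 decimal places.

n = 8, Σx = 137, Σy = 355, Σxy = 8275, Σx² = 3949
Sxx = Σx² − (Σx)²/n = 3949 − 2346.125 = 1602.875
Sxy = Σxy − (Σx)(Σy)/n = 8275 − 6079.375 = 2195.625
b = Sxy/Sxx = 2195.625/1602.875 = 1.369804
a = ȳ − b·x̄ = 44.375 − 1.369804·17.125 = 20.917102

20.917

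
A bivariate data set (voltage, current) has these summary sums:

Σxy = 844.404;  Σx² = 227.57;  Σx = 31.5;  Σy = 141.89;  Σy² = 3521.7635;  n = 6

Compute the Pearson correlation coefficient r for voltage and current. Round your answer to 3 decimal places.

0.978

Sxx = Σx² − (Σx)²/n = 227.57 − 165.375 = 62.195
Sxy = Σxy − (Σx)(Σy)/n = 844.404 − 744.9225 = 99.4815
Syy = Σy² − (Σy)²/n = 3521.7635 − 3355.462017 = 166.301483
r = Sxy/√(Sxx·Syy) = 99.4815/√(10343.120756) = 99.4815/101.701134 = 0.978175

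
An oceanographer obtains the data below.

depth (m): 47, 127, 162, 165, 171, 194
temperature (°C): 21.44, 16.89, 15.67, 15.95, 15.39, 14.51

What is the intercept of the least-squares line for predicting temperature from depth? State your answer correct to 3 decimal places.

n = 6, Σx = 866, Σy = 99.85, Σxy = 13769.63, Σx² = 138684
Sxx = Σx² − (Σx)²/n = 138684 − 124992.666667 = 13691.333333
Sxy = Σxy − (Σx)(Σy)/n = 13769.63 − 14411.683333 = -642.053333
b = Sxy/Sxx = -642.053333/13691.333333 = -0.046895
a = ȳ − b·x̄ = 16.641667 − (-0.046895)·144.333333 = 23.410160

23.410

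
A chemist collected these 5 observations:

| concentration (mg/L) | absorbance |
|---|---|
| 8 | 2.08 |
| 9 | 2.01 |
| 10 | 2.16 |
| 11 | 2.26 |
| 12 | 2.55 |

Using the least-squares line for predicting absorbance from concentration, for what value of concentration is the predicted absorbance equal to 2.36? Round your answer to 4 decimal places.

n = 5, Σx = 50, Σy = 11.06, Σxy = 111.79, Σx² = 510
Sxx = Σx² − (Σx)²/n = 510 − 500 = 10
Sxy = Σxy − (Σx)(Σy)/n = 111.79 − 110.6 = 1.19
b = Sxy/Sxx = 1.19/10 = 0.119
a = ȳ − b·x̄ = 2.212 − 0.119·10 = 1.022
Set a + b·x = 2.36: x = (2.36 − 1.022) / 0.119 = 11.243697

11.2437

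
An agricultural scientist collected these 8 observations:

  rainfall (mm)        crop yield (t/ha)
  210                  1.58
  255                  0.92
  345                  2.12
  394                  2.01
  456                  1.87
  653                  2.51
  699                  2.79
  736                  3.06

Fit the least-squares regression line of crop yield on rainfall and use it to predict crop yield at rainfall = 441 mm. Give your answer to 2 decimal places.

n = 8, Σx = 3748, Σy = 16.86, Σxy = 8783.86, Σx² = 2048028
Sxx = Σx² − (Σx)²/n = 2048028 − 1755938 = 292090
Sxy = Σxy − (Σx)(Σy)/n = 8783.86 − 7898.91 = 884.95
b = Sxy/Sxx = 884.95/292090 = 0.003030
a = ȳ − b·x̄ = 2.1075 − 0.003030·468.5 = 0.688078
ŷ(441) = a + b·441 = 0.688078 + 0.003030·441 = 2.024183

2.02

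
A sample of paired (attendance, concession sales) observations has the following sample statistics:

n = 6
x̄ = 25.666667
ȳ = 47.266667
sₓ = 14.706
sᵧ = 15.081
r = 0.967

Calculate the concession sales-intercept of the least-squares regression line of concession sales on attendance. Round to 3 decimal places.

b = r · sᵧ/sₓ = 0.967 · 15.081/14.706 = 0.991658
a = ȳ − b·x̄ = 47.266667 − 0.991658·25.666667 = 21.814104

21.814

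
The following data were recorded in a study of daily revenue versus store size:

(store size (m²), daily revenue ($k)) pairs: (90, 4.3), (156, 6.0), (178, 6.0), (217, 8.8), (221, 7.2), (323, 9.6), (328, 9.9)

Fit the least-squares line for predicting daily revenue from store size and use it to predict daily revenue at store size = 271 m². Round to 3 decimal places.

8.674

n = 7, Σx = 1513, Σy = 51.8, Σxy = 12239.8, Σx² = 371963
Sxx = Σx² − (Σx)²/n = 371963 − 327024.142857 = 44938.857143
Sxy = Σxy − (Σx)(Σy)/n = 12239.8 − 11196.2 = 1043.6
b = Sxy/Sxx = 1043.6/44938.857143 = 0.023223
a = ȳ − b·x̄ = 7.4 − 0.023223·216.142857 = 2.380587
ŷ(271) = a + b·271 = 2.380587 + 0.023223·271 = 8.673929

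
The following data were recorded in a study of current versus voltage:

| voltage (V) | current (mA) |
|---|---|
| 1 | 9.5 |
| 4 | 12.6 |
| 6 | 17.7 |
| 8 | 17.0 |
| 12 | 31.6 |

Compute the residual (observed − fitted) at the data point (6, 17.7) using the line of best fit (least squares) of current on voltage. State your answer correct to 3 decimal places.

0.407

n = 5, Σx = 31, Σy = 88.4, Σxy = 681.3, Σx² = 261
Sxx = Σx² − (Σx)²/n = 261 − 192.2 = 68.8
Sxy = Σxy − (Σx)(Σy)/n = 681.3 − 548.08 = 133.22
b = Sxy/Sxx = 133.22/68.8 = 1.936337
a = ȳ − b·x̄ = 17.68 − 1.936337·6.2 = 5.674709
ŷ(6) = 5.674709 + 1.936337·6 = 17.292733
residual = y − ŷ = 17.7 − 17.292733 = 0.407267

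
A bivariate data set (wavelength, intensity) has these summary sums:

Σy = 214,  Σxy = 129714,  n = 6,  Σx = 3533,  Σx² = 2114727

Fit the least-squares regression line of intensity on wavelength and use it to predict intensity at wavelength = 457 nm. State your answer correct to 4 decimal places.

Sxx = Σx² − (Σx)²/n = 2114727 − 2080348.166667 = 34378.833333
Sxy = Σxy − (Σx)(Σy)/n = 129714 − 126010.333333 = 3703.666667
b = Sxy/Sxx = 3703.666667/34378.833333 = 0.107731
a = ȳ − b·x̄ = 35.666667 − 0.107731·588.833333 = -27.768947
ŷ(457) = a + b·457 = -27.768947 + 0.107731·457 = 21.464128

21.4641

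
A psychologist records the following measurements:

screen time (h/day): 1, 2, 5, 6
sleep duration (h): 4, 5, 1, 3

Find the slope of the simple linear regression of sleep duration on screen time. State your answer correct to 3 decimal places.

n = 4, Σx = 14, Σy = 13, Σxy = 37, Σx² = 66
Sxx = Σx² − (Σx)²/n = 66 − 49 = 17
Sxy = Σxy − (Σx)(Σy)/n = 37 − 45.5 = -8.5
b = Sxy/Sxx = -8.5/17 = -0.5

-0.500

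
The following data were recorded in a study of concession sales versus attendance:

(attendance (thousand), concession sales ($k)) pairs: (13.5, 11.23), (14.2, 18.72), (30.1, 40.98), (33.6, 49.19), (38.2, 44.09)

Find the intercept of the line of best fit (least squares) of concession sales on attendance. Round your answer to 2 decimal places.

n = 5, Σx = 129.6, Σy = 164.21, Σxy = 4987.949, Σx² = 3878.1
Sxx = Σx² − (Σx)²/n = 3878.1 − 3359.232 = 518.868
Sxy = Σxy − (Σx)(Σy)/n = 4987.949 − 4256.3232 = 731.6258
b = Sxy/Sxx = 731.6258/518.868 = 1.410042
a = ȳ − b·x̄ = 32.842 − 1.410042·25.92 = -3.706295

-3.71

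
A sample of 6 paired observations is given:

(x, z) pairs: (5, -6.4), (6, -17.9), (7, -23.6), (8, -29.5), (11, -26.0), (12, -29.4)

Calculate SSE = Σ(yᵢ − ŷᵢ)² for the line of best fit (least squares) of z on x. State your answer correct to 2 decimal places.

n = 6, Σx = 49, Σy = -132.8, Σxy = -1179.4, Σx² = 439, Σy² = 3328.94
Sxx = Σx² − (Σx)²/n = 439 − 400.166667 = 38.833333
Sxy = Σxy − (Σx)(Σy)/n = -1179.4 − (-1084.533333) = -94.866667
Syy = Σy² − (Σy)²/n = 3328.94 − 2939.306667 = 389.633333
b = Sxy/Sxx = -94.866667/38.833333 = -2.442918
SSE = Syy − b·Sxy = 389.633333 − (-2.442918)·(-94.866667) = 157.881803

157.88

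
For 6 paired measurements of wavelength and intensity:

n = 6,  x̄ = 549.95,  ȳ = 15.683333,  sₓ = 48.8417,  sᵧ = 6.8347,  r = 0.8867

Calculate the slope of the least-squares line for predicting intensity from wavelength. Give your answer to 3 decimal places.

b = r · sᵧ/sₓ = 0.8867 · 6.8347/48.8417 = 0.124081

0.124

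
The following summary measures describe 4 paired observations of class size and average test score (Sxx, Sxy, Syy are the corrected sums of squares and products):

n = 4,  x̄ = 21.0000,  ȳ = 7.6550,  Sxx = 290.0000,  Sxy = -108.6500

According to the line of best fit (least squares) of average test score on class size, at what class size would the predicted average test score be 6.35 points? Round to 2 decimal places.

b = Sxy/Sxx = -108.65/290 = -0.374655
a = ȳ − b·x̄ = 7.655 − (-0.374655)·21 = 15.522759
Set a + b·x = 6.35: x = (6.35 − 15.522759) / (-0.374655) = 24.483203

24.48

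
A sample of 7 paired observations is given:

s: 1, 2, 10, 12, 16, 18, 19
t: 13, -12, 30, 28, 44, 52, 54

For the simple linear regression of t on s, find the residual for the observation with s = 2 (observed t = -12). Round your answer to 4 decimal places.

-14.4408

n = 7, Σx = 78, Σy = 209, Σxy = 3291, Σx² = 1190
Sxx = Σx² − (Σx)²/n = 1190 − 869.142857 = 320.857143
Sxy = Σxy − (Σx)(Σy)/n = 3291 − 2328.857143 = 962.142857
b = Sxy/Sxx = 962.142857/320.857143 = 2.998664
a = ȳ − b·x̄ = 29.857143 − 2.998664·11.142857 = -3.556545
ŷ(2) = -3.556545 + 2.998664·2 = 2.440784
residual = y − ŷ = -12 − 2.440784 = -14.440784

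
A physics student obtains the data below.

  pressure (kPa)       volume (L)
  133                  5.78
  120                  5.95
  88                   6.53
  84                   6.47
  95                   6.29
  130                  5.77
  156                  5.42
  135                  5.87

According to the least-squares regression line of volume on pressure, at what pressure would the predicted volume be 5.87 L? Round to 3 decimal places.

n = 8, Σx = 941, Σy = 48.08, Σxy = 5586.48, Σx² = 115375
Sxx = Σx² − (Σx)²/n = 115375 − 110685.125 = 4689.875
Sxy = Σxy − (Σx)(Σy)/n = 5586.48 − 5655.41 = -68.93
b = Sxy/Sxx = -68.93/4689.875 = -0.014698
a = ȳ − b·x̄ = 6.01 − (-0.014698)·117.625 = 7.738808
Set a + b·x = 5.87: x = (5.87 − 7.738808) / (-0.014698) = 127.150352

127.150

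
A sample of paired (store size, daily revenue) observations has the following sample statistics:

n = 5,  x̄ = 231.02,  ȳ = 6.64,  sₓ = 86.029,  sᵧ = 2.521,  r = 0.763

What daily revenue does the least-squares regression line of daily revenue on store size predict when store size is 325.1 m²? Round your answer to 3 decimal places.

b = r · sᵧ/sₓ = 0.763 · 2.521/86.029 = 0.022359
a = ȳ − b·x̄ = 6.64 − 0.022359·231.02 = 1.474622
ŷ(325.1) = a + b·325.1 = 1.474622 + 0.022359·325.1 = 8.743535

8.744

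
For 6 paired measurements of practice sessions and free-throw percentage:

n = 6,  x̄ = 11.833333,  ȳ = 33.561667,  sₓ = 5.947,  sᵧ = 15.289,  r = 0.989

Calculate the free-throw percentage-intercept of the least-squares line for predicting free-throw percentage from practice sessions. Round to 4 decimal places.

b = r · sᵧ/sₓ = 0.989 · 15.289/5.947 = 2.542596
a = ȳ − b·x̄ = 33.561667 − 2.542596·11.833333 = 3.474277

3.4743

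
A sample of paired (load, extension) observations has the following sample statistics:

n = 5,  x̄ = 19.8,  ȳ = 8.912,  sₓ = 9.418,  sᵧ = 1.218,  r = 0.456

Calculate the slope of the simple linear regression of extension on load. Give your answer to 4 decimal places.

b = r · sᵧ/sₓ = 0.456 · 1.218/9.418 = 0.058973

0.0590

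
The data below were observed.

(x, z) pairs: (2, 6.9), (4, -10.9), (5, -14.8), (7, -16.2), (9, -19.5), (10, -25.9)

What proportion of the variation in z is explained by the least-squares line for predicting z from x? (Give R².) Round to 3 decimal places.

0.835

n = 6, Σx = 37, Σy = -80.4, Σxy = -651.7, Σx² = 275, Σy² = 1698.96
Sxx = Σx² − (Σx)²/n = 275 − 228.166667 = 46.833333
Sxy = Σxy − (Σx)(Σy)/n = -651.7 − (-495.8) = -155.9
Syy = Σy² − (Σy)²/n = 1698.96 − 1077.36 = 621.6
R² = Sxy²/(Sxx·Syy) = (-155.9)²/(46.833333·621.6) = 0.834884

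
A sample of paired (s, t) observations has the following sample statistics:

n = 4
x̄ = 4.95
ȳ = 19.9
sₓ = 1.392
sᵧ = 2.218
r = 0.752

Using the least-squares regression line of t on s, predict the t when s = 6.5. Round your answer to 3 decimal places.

b = r · sᵧ/sₓ = 0.752 · 2.218/1.392 = 1.198230
a = ȳ − b·x̄ = 19.9 − 1.198230·4.95 = 13.968762
ŷ(6.5) = a + b·6.5 = 13.968762 + 1.198230·6.5 = 21.757256

21.757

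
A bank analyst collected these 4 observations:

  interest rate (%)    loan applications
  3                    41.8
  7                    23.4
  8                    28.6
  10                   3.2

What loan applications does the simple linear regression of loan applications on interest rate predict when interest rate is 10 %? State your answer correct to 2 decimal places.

n = 4, Σx = 28, Σy = 97, Σxy = 550, Σx² = 222
Sxx = Σx² − (Σx)²/n = 222 − 196 = 26
Sxy = Σxy − (Σx)(Σy)/n = 550 − 679 = -129
b = Sxy/Sxx = -129/26 = -4.961538
a = ȳ − b·x̄ = 24.25 − (-4.961538)·7 = 58.980769
ŷ(10) = a + b·10 = 58.980769 + (-4.961538)·10 = 9.365385

9.37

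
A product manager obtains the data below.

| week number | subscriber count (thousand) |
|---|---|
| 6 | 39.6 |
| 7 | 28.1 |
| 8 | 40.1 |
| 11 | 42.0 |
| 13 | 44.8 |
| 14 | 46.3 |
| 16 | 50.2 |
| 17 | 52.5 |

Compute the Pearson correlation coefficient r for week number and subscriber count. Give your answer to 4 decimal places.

0.8700

n = 8, Σx = 92, Σy = 343.6, Σxy = 4143.4, Σx² = 1180, Σy² = 15156.8
Sxx = Σx² − (Σx)²/n = 1180 − 1058 = 122
Sxy = Σxy − (Σx)(Σy)/n = 4143.4 − 3951.4 = 192
Syy = Σy² − (Σy)²/n = 15156.8 − 14757.62 = 399.18
r = Sxy/√(Sxx·Syy) = 192/√(48699.96) = 192/220.680674 = 0.870035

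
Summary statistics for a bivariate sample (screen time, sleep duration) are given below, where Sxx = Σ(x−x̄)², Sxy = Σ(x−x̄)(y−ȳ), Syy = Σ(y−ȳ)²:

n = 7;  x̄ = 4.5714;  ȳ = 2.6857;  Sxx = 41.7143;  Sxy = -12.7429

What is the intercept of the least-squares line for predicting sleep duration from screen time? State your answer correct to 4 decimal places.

b = Sxy/Sxx = -12.7429/41.7143 = -0.305480
a = ȳ − b·x̄ = 2.6857 − (-0.305480)·4.5714 = 4.082173

4.0822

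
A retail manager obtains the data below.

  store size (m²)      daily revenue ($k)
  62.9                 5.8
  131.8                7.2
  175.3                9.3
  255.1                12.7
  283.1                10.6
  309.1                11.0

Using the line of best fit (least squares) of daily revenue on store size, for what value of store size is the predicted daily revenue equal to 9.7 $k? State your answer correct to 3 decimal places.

213.983

n = 6, Σx = 1217.3, Σy = 56.6, Σxy = 12584.8, Σx² = 292822.17
Sxx = Σx² − (Σx)²/n = 292822.17 − 246969.881667 = 45852.288333
Sxy = Σxy − (Σx)(Σy)/n = 12584.8 − 11483.196667 = 1101.603333
b = Sxy/Sxx = 1101.603333/45852.288333 = 0.024025
a = ȳ − b·x̄ = 9.433333 − 0.024025·202.883333 = 4.559052
Set a + b·x = 9.7: x = (9.7 − 4.559052) / 0.024025 = 213.982861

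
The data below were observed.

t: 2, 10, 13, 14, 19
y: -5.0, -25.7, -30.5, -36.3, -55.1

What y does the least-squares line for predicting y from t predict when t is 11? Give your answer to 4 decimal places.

-28.8084

n = 5, Σx = 58, Σy = -152.6, Σxy = -2218.6, Σx² = 830
Sxx = Σx² − (Σx)²/n = 830 − 672.8 = 157.2
Sxy = Σxy − (Σx)(Σy)/n = -2218.6 − (-1770.16) = -448.44
b = Sxy/Sxx = -448.44/157.2 = -2.852672
a = ȳ − b·x̄ = -30.52 − (-2.852672)·11.6 = 2.570992
ŷ(11) = a + b·11 = 2.570992 + (-2.852672)·11 = -28.808397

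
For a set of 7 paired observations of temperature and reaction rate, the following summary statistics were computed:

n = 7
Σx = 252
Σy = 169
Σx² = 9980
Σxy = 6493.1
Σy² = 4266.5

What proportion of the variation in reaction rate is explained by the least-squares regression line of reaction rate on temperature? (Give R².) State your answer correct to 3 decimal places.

Sxx = Σx² − (Σx)²/n = 9980 − 9072 = 908
Sxy = Σxy − (Σx)(Σy)/n = 6493.1 − 6084 = 409.1
Syy = Σy² − (Σy)²/n = 4266.5 − 4080.142857 = 186.357143
R² = Sxy²/(Sxx·Syy) = (409.1)²/(908·186.357143) = 0.989070

0.989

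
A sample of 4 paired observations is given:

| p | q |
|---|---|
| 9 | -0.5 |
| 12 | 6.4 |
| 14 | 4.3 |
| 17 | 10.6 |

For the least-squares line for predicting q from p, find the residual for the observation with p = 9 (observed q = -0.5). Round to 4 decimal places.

-0.7235

n = 4, Σx = 52, Σy = 20.8, Σxy = 312.7, Σx² = 710
Sxx = Σx² − (Σx)²/n = 710 − 676 = 34
Sxy = Σxy − (Σx)(Σy)/n = 312.7 − 270.4 = 42.3
b = Sxy/Sxx = 42.3/34 = 1.244118
a = ȳ − b·x̄ = 5.2 − 1.244118·13 = -10.973529
ŷ(9) = -10.973529 + 1.244118·9 = 0.223529
residual = y − ŷ = -0.5 − 0.223529 = -0.723529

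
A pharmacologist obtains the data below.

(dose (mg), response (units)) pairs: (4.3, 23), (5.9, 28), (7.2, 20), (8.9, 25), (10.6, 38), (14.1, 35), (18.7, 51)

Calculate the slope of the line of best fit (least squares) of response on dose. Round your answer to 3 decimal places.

1.918

n = 7, Σx = 69.7, Σy = 220, Σxy = 2480.6, Σx² = 845.21
Sxx = Σx² − (Σx)²/n = 845.21 − 694.012857 = 151.197143
Sxy = Σxy − (Σx)(Σy)/n = 2480.6 − 2190.571429 = 290.028571
b = Sxy/Sxx = 290.028571/151.197143 = 1.918215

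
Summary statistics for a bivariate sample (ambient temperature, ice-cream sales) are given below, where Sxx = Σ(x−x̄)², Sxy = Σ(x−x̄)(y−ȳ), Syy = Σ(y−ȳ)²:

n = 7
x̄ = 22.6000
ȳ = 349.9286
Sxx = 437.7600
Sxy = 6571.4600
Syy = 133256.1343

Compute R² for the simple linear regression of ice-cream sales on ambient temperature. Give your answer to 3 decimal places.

0.740

R² = Sxy²/(Sxx·Syy) = (6571.46)²/(437.76·133256.1343) = 0.740288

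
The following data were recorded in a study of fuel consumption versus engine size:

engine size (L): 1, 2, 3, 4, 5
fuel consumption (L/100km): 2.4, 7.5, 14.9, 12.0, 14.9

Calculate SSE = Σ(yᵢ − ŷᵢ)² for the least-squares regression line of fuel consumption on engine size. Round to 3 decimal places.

28.427

n = 5, Σx = 15, Σy = 51.7, Σxy = 184.6, Σx² = 55, Σy² = 650.03
Sxx = Σx² − (Σx)²/n = 55 − 45 = 10
Sxy = Σxy − (Σx)(Σy)/n = 184.6 − 155.1 = 29.5
Syy = Σy² − (Σy)²/n = 650.03 − 534.578 = 115.452
b = Sxy/Sxx = 29.5/10 = 2.95
SSE = Syy − b·Sxy = 115.452 − 2.95·29.5 = 28.427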